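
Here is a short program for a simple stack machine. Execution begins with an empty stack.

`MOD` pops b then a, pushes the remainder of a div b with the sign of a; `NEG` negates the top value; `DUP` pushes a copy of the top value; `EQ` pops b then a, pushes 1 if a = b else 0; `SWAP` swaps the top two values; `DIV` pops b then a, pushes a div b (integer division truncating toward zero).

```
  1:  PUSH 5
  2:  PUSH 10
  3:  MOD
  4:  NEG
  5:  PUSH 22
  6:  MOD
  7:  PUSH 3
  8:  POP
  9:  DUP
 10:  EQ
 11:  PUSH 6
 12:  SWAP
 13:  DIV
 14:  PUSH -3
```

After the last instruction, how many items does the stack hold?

PUSH 5  -> [5]
PUSH 10 -> [5, 10]
MOD     -> [5]
NEG     -> [-5]
PUSH 22 -> [-5, 22]
MOD     -> [-5]
PUSH 3  -> [-5, 3]
POP     -> [-5]
DUP     -> [-5, -5]
EQ      -> [1]
PUSH 6  -> [1, 6]
SWAP    -> [6, 1]
DIV     -> [6]
PUSH -3 -> [6, -3]

2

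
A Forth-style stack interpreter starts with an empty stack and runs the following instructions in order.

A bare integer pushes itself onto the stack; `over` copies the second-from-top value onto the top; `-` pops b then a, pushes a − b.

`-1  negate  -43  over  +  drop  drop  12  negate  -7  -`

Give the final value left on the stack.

-5

-1     → [-1]
negate → [1]
-43    → [1, -43]
over   → [1, -43, 1]
+      → [1, -42]
drop   → [1]
drop   → []
12     → [12]
negate → [-12]
-7     → [-12, -7]
-      → [-5]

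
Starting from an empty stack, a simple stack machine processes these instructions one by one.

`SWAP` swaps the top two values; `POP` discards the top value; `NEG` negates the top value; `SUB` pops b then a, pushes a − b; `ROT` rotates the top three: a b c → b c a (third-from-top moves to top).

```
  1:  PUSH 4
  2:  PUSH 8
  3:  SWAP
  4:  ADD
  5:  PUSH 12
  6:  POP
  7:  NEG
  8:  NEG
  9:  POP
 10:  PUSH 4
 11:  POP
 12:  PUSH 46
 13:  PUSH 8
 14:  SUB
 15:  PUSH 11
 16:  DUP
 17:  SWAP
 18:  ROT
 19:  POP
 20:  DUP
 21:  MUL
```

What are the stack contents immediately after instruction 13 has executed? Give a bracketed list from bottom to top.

PUSH 4   [4]
PUSH 8   [4, 8]
SWAP     [8, 4]
ADD      [12]
PUSH 12  [12, 12]
POP      [12]
NEG      [-12]
NEG      [12]
POP      []
PUSH 4   [4]
POP      []
PUSH 46  [46]
PUSH 8   [46, 8]

[46, 8]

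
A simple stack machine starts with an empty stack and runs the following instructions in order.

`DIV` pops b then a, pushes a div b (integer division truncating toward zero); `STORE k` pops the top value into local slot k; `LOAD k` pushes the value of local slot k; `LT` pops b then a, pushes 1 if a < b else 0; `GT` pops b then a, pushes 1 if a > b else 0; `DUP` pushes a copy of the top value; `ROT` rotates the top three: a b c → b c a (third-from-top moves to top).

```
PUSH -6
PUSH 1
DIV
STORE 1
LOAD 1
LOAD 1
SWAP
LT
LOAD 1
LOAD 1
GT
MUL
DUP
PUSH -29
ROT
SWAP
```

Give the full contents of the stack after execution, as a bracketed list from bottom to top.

PUSH -6   [-6]
PUSH 1    [-6, 1]
DIV       [-6]
STORE 1   []
LOAD 1    [-6]
LOAD 1    [-6, -6]
SWAP      [-6, -6]
LT        [0]
LOAD 1    [0, -6]
LOAD 1    [0, -6, -6]
GT        [0, 0]
MUL       [0]
DUP       [0, 0]
PUSH -29  [0, 0, -29]
ROT       [0, -29, 0]
SWAP      [0, 0, -29]

[0, 0, -29]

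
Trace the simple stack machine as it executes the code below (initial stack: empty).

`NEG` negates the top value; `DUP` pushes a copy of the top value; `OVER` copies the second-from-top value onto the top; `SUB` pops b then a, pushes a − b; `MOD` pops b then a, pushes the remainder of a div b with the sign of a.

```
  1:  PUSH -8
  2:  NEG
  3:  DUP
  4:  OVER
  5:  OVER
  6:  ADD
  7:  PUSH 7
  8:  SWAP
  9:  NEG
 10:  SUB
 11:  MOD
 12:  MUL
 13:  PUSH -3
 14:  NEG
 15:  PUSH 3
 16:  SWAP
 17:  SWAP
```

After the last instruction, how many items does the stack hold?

3

PUSH -8 -> [-8]
NEG     -> [8]
DUP     -> [8, 8]
OVER    -> [8, 8, 8]
OVER    -> [8, 8, 8, 8]
ADD     -> [8, 8, 16]
PUSH 7  -> [8, 8, 16, 7]
SWAP    -> [8, 8, 7, 16]
NEG     -> [8, 8, 7, -16]
SUB     -> [8, 8, 23]
MOD     -> [8, 8]
MUL     -> [64]
PUSH -3 -> [64, -3]
NEG     -> [64, 3]
PUSH 3  -> [64, 3, 3]
SWAP    -> [64, 3, 3]
SWAP    -> [64, 3, 3]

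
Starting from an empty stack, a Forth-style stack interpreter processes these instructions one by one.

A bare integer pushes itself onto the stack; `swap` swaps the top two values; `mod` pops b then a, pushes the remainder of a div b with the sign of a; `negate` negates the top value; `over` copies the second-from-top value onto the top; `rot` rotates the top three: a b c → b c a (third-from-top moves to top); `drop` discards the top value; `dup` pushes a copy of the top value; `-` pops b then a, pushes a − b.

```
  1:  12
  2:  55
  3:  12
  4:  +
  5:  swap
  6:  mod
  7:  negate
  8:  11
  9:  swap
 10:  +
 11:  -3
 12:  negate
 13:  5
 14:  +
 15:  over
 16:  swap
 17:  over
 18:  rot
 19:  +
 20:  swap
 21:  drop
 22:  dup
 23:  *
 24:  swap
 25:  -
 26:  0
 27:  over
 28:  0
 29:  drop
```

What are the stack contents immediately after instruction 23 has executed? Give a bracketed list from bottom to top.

12     -> [12]
55     -> [12, 55]
12     -> [12, 55, 12]
+      -> [12, 67]
swap   -> [67, 12]
mod    -> [7]
negate -> [-7]
11     -> [-7, 11]
swap   -> [11, -7]
+      -> [4]
-3     -> [4, -3]
negate -> [4, 3]
5      -> [4, 3, 5]
+      -> [4, 8]
over   -> [4, 8, 4]
swap   -> [4, 4, 8]
over   -> [4, 4, 8, 4]
rot    -> [4, 8, 4, 4]
+      -> [4, 8, 8]
swap   -> [4, 8, 8]
drop   -> [4, 8]
dup    -> [4, 8, 8]
*      -> [4, 64]

[4, 64]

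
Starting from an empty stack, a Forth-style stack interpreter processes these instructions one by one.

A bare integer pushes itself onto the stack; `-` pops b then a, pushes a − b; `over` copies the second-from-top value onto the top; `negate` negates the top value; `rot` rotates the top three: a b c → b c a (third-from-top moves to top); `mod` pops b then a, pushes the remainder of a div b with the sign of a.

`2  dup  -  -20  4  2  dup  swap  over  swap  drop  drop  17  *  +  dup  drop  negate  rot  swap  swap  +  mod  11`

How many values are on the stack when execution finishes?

2      : [2]
dup    : [2, 2]
-      : [0]
-20    : [0, -20]
4      : [0, -20, 4]
2      : [0, -20, 4, 2]
dup    : [0, -20, 4, 2, 2]
swap   : [0, -20, 4, 2, 2]
over   : [0, -20, 4, 2, 2, 2]
swap   : [0, -20, 4, 2, 2, 2]
drop   : [0, -20, 4, 2, 2]
drop   : [0, -20, 4, 2]
17     : [0, -20, 4, 2, 17]
*      : [0, -20, 4, 34]
+      : [0, -20, 38]
dup    : [0, -20, 38, 38]
drop   : [0, -20, 38]
negate : [0, -20, -38]
rot    : [-20, -38, 0]
swap   : [-20, 0, -38]
swap   : [-20, -38, 0]
+      : [-20, -38]
mod    : [-20]
11     : [-20, 11]

2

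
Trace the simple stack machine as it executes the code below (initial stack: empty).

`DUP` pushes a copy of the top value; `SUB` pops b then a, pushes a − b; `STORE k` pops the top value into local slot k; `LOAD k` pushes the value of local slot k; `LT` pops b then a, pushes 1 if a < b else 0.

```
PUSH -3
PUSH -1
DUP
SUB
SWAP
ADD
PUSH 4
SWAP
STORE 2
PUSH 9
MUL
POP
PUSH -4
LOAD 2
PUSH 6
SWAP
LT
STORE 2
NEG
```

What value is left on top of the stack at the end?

4

PUSH -3  [-3]
PUSH -1  [-3, -1]
DUP      [-3, -1, -1]
SUB      [-3, 0]
SWAP     [0, -3]
ADD      [-3]
PUSH 4   [-3, 4]
SWAP     [4, -3]
STORE 2  [4]
PUSH 9   [4, 9]
MUL      [36]
POP      []
PUSH -4  [-4]
LOAD 2   [-4, -3]
PUSH 6   [-4, -3, 6]
SWAP     [-4, 6, -3]
LT       [-4, 0]
STORE 2  [-4]
NEG      [4]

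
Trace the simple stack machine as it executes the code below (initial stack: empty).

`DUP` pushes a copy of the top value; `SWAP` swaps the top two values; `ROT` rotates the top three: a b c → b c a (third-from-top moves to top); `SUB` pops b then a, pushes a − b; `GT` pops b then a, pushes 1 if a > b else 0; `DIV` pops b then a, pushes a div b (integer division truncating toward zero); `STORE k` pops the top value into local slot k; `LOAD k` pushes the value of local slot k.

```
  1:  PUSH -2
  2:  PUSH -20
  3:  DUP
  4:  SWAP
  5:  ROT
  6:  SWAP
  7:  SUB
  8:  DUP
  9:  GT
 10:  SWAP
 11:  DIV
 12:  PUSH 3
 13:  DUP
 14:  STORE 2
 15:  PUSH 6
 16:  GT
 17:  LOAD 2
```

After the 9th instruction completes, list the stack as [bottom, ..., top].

PUSH -2  → -2
PUSH -20 → -2 -20
DUP      → -2 -20 -20
SWAP     → -2 -20 -20
ROT      → -20 -20 -2
SWAP     → -20 -2 -20
SUB      → -20 18
DUP      → -20 18 18
GT       → -20 0

[-20, 0]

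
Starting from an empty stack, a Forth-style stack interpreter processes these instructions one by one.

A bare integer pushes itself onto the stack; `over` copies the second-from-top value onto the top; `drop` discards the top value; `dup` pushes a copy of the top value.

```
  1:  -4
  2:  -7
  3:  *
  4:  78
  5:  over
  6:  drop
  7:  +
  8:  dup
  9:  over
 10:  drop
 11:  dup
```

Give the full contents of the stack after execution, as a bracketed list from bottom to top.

[106, 106, 106]

-4   : [-4]
-7   : [-4, -7]
*    : [28]
78   : [28, 78]
over : [28, 78, 28]
drop : [28, 78]
+    : [106]
dup  : [106, 106]
over : [106, 106, 106]
drop : [106, 106]
dup  : [106, 106, 106]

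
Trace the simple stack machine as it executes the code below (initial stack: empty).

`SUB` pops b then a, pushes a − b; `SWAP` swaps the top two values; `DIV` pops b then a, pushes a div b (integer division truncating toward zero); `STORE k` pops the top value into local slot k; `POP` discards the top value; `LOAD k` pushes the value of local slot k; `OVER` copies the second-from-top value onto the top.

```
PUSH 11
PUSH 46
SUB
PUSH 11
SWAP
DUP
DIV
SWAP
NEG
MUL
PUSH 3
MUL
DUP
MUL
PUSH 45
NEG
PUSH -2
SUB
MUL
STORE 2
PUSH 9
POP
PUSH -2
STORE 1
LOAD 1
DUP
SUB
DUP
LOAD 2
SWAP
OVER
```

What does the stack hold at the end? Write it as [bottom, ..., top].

[0, -46827, 0, -46827]

PUSH 11  [11]
PUSH 46  [11, 46]
SUB      [-35]
PUSH 11  [-35, 11]
SWAP     [11, -35]
DUP      [11, -35, -35]
DIV      [11, 1]
SWAP     [1, 11]
NEG      [1, -11]
MUL      [-11]
PUSH 3   [-11, 3]
MUL      [-33]
DUP      [-33, -33]
MUL      [1089]
PUSH 45  [1089, 45]
NEG      [1089, -45]
PUSH -2  [1089, -45, -2]
SUB      [1089, -43]
MUL      [-46827]
STORE 2  []
PUSH 9   [9]
POP      []
PUSH -2  [-2]
STORE 1  []
LOAD 1   [-2]
DUP      [-2, -2]
SUB      [0]
DUP      [0, 0]
LOAD 2   [0, 0, -46827]
SWAP     [0, -46827, 0]
OVER     [0, -46827, 0, -46827]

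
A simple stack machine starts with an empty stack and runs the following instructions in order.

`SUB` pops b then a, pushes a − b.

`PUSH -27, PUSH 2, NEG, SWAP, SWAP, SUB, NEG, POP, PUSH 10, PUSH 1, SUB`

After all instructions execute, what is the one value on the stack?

PUSH -27 → -27
PUSH 2   → -27 2
NEG      → -27 -2
SWAP     → -2 -27
SWAP     → -27 -2
SUB      → -25
NEG      → 25
POP      → (empty)
PUSH 10  → 10
PUSH 1   → 10 1
SUB      → 9

9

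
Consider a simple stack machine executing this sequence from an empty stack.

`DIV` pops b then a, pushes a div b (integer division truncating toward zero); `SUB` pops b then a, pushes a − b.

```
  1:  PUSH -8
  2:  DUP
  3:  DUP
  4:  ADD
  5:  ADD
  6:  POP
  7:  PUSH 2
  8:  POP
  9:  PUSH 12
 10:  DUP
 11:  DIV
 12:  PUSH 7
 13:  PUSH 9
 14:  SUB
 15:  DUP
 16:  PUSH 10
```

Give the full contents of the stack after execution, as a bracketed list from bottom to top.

PUSH -8 : -8
DUP     : -8 -8
DUP     : -8 -8 -8
ADD     : -8 -16
ADD     : -24
POP     : (empty)
PUSH 2  : 2
POP     : (empty)
PUSH 12 : 12
DUP     : 12 12
DIV     : 1
PUSH 7  : 1 7
PUSH 9  : 1 7 9
SUB     : 1 -2
DUP     : 1 -2 -2
PUSH 10 : 1 -2 -2 10

[1, -2, -2, 10]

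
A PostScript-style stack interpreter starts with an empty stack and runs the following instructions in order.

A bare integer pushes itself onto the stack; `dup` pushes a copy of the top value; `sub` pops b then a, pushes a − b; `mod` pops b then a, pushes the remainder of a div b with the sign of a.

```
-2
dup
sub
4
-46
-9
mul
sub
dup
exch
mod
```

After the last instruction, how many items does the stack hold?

2

-2   : -2
dup  : -2 -2
sub  : 0
4    : 0 4
-46  : 0 4 -46
-9   : 0 4 -46 -9
mul  : 0 4 414
sub  : 0 -410
dup  : 0 -410 -410
exch : 0 -410 -410
mod  : 0 0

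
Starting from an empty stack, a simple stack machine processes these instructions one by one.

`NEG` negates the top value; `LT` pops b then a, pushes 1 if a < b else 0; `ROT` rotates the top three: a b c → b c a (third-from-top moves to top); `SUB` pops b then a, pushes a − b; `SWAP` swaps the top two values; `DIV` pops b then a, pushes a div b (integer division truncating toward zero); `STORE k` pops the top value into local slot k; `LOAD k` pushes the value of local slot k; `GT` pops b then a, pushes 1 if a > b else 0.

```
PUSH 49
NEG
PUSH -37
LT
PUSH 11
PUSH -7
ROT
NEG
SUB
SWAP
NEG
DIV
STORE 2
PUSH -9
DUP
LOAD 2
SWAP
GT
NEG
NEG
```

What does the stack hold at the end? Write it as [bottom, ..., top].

PUSH 49  -> [49]
NEG      -> [-49]
PUSH -37 -> [-49, -37]
LT       -> [1]
PUSH 11  -> [1, 11]
PUSH -7  -> [1, 11, -7]
ROT      -> [11, -7, 1]
NEG      -> [11, -7, -1]
SUB      -> [11, -6]
SWAP     -> [-6, 11]
NEG      -> [-6, -11]
DIV      -> [0]
STORE 2  -> []
PUSH -9  -> [-9]
DUP      -> [-9, -9]
LOAD 2   -> [-9, -9, 0]
SWAP     -> [-9, 0, -9]
GT       -> [-9, 1]
NEG      -> [-9, -1]
NEG      -> [-9, 1]

[-9, 1]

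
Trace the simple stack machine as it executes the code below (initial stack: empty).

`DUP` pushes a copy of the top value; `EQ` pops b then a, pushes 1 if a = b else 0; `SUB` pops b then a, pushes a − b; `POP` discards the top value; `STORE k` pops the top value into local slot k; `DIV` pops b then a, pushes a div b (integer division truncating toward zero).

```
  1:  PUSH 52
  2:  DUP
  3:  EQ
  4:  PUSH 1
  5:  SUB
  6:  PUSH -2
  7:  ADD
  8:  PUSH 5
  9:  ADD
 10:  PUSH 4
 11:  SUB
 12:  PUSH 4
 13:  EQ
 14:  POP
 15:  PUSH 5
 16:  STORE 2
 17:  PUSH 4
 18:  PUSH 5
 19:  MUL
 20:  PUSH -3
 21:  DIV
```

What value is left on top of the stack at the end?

PUSH 52 : 52
DUP     : 52 52
EQ      : 1
PUSH 1  : 1 1
SUB     : 0
PUSH -2 : 0 -2
ADD     : -2
PUSH 5  : -2 5
ADD     : 3
PUSH 4  : 3 4
SUB     : -1
PUSH 4  : -1 4
EQ      : 0
POP     : (empty)
PUSH 5  : 5
STORE 2 : (empty)
PUSH 4  : 4
PUSH 5  : 4 5
MUL     : 20
PUSH -3 : 20 -3
DIV     : -6

-6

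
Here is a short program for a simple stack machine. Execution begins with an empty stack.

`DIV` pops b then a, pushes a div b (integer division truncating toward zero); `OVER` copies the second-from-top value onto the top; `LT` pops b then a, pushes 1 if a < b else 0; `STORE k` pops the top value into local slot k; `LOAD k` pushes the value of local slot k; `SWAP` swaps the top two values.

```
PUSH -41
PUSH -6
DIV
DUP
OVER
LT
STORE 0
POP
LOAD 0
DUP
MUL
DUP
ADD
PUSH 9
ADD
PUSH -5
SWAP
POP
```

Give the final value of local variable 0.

0

PUSH -41 : -41
PUSH -6  : -41 -6
DIV      : 6
DUP      : 6 6
OVER     : 6 6 6
LT       : 6 0
STORE 0  : 6
POP      : (empty)
LOAD 0   : 0
DUP      : 0 0
MUL      : 0
DUP      : 0 0
ADD      : 0
PUSH 9   : 0 9
ADD      : 9
PUSH -5  : 9 -5
SWAP     : -5 9
POP      : -5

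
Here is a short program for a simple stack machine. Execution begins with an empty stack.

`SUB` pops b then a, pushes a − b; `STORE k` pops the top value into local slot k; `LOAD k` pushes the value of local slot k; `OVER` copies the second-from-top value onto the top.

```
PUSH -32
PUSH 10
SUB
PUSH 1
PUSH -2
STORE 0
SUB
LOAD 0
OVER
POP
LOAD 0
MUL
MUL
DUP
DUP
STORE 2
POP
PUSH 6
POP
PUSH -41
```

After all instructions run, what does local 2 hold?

-172

PUSH -32  -32
PUSH 10   -32 10
SUB       -42
PUSH 1    -42 1
PUSH -2   -42 1 -2
STORE 0   -42 1
SUB       -43
LOAD 0    -43 -2
OVER      -43 -2 -43
POP       -43 -2
LOAD 0    -43 -2 -2
MUL       -43 4
MUL       -172
DUP       -172 -172
DUP       -172 -172 -172
STORE 2   -172 -172
POP       -172
PUSH 6    -172 6
POP       -172
PUSH -41  -172 -41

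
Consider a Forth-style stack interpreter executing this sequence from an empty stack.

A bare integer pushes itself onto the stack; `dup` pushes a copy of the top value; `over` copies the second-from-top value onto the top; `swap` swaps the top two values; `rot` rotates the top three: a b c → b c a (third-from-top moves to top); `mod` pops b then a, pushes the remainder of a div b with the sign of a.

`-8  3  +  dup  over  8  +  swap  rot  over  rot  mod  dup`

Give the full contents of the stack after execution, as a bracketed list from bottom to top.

[3, -5, 0, 0]

-8   -> -8
3    -> -8 3
+    -> -5
dup  -> -5 -5
over -> -5 -5 -5
8    -> -5 -5 -5 8
+    -> -5 -5 3
swap -> -5 3 -5
rot  -> 3 -5 -5
over -> 3 -5 -5 -5
rot  -> 3 -5 -5 -5
mod  -> 3 -5 0
dup  -> 3 -5 0 0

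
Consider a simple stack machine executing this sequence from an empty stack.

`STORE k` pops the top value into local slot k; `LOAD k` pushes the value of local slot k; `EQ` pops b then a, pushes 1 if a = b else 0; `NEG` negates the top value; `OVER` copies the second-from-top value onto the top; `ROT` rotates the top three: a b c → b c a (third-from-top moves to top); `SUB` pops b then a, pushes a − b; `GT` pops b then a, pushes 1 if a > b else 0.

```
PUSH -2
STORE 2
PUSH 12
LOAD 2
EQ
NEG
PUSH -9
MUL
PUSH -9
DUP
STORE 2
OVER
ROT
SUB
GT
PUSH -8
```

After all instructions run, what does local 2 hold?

PUSH -2 → -2
STORE 2 → (empty)
PUSH 12 → 12
LOAD 2  → 12 -2
EQ      → 0
NEG     → 0
PUSH -9 → 0 -9
MUL     → 0
PUSH -9 → 0 -9
DUP     → 0 -9 -9
STORE 2 → 0 -9
OVER    → 0 -9 0
ROT     → -9 0 0
SUB     → -9 0
GT      → 0
PUSH -8 → 0 -8

-9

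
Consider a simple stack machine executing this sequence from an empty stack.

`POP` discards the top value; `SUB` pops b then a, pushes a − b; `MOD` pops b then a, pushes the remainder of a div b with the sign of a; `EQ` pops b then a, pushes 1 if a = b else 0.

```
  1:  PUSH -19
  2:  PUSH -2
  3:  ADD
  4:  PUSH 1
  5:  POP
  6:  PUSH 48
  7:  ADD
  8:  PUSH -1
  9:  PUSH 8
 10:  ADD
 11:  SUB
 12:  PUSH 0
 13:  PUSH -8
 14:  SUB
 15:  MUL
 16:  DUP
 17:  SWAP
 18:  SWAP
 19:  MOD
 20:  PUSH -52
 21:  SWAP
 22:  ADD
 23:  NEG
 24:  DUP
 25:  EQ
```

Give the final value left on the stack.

1

PUSH -19  -19
PUSH -2   -19 -2
ADD       -21
PUSH 1    -21 1
POP       -21
PUSH 48   -21 48
ADD       27
PUSH -1   27 -1
PUSH 8    27 -1 8
ADD       27 7
SUB       20
PUSH 0    20 0
PUSH -8   20 0 -8
SUB       20 8
MUL       160
DUP       160 160
SWAP      160 160
SWAP      160 160
MOD       0
PUSH -52  0 -52
SWAP      -52 0
ADD       -52
NEG       52
DUP       52 52
EQ        1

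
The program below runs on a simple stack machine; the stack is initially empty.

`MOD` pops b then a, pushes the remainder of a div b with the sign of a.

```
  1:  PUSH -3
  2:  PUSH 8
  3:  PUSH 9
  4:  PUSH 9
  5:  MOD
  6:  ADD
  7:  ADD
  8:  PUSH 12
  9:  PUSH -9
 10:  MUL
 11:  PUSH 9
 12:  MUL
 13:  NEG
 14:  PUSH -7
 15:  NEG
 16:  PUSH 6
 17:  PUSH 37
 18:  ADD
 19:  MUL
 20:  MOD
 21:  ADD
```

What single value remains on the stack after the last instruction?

PUSH -3 → [-3]
PUSH 8  → [-3, 8]
PUSH 9  → [-3, 8, 9]
PUSH 9  → [-3, 8, 9, 9]
MOD     → [-3, 8, 0]
ADD     → [-3, 8]
ADD     → [5]
PUSH 12 → [5, 12]
PUSH -9 → [5, 12, -9]
MUL     → [5, -108]
PUSH 9  → [5, -108, 9]
MUL     → [5, -972]
NEG     → [5, 972]
PUSH -7 → [5, 972, -7]
NEG     → [5, 972, 7]
PUSH 6  → [5, 972, 7, 6]
PUSH 37 → [5, 972, 7, 6, 37]
ADD     → [5, 972, 7, 43]
MUL     → [5, 972, 301]
MOD     → [5, 69]
ADD     → [74]

74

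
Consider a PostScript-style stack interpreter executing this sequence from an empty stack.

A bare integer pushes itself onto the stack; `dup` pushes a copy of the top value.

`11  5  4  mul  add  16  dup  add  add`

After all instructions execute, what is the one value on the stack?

63

11  : [11]
5   : [11, 5]
4   : [11, 5, 4]
mul : [11, 20]
add : [31]
16  : [31, 16]
dup : [31, 16, 16]
add : [31, 32]
add : [63]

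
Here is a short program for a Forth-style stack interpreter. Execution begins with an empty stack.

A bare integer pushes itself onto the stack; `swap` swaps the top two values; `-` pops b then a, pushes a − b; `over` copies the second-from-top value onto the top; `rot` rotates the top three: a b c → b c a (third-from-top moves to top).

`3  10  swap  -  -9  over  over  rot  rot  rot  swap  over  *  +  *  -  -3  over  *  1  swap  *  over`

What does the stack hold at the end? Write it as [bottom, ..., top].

3    → 3
10   → 3 10
swap → 10 3
-    → 7
-9   → 7 -9
over → 7 -9 7
over → 7 -9 7 -9
rot  → 7 7 -9 -9
rot  → 7 -9 -9 7
rot  → 7 -9 7 -9
swap → 7 -9 -9 7
over → 7 -9 -9 7 -9
*    → 7 -9 -9 -63
+    → 7 -9 -72
*    → 7 648
-    → -641
-3   → -641 -3
over → -641 -3 -641
*    → -641 1923
1    → -641 1923 1
swap → -641 1 1923
*    → -641 1923
over → -641 1923 -641

[-641, 1923, -641]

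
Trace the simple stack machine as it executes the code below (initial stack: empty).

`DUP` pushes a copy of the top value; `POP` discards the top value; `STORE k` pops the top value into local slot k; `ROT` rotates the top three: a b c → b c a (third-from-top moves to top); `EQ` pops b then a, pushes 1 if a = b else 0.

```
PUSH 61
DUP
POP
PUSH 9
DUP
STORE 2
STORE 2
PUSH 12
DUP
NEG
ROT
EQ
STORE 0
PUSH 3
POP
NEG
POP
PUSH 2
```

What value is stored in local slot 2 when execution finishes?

9

PUSH 61 : [61]
DUP     : [61, 61]
POP     : [61]
PUSH 9  : [61, 9]
DUP     : [61, 9, 9]
STORE 2 : [61, 9]
STORE 2 : [61]
PUSH 12 : [61, 12]
DUP     : [61, 12, 12]
NEG     : [61, 12, -12]
ROT     : [12, -12, 61]
EQ      : [12, 0]
STORE 0 : [12]
PUSH 3  : [12, 3]
POP     : [12]
NEG     : [-12]
POP     : []
PUSH 2  : [2]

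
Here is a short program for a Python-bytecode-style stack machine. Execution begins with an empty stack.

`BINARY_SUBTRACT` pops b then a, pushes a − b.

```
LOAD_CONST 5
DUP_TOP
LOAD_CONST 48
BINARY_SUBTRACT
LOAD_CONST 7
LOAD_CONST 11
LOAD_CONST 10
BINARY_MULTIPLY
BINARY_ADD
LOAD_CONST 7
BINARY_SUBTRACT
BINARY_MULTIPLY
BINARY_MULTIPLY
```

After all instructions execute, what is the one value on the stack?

LOAD_CONST 5    -> 5
DUP_TOP         -> 5 5
LOAD_CONST 48   -> 5 5 48
BINARY_SUBTRACT -> 5 -43
LOAD_CONST 7    -> 5 -43 7
LOAD_CONST 11   -> 5 -43 7 11
LOAD_CONST 10   -> 5 -43 7 11 10
BINARY_MULTIPLY -> 5 -43 7 110
BINARY_ADD      -> 5 -43 117
LOAD_CONST 7    -> 5 -43 117 7
BINARY_SUBTRACT -> 5 -43 110
BINARY_MULTIPLY -> 5 -4730
BINARY_MULTIPLY -> -23650

-23650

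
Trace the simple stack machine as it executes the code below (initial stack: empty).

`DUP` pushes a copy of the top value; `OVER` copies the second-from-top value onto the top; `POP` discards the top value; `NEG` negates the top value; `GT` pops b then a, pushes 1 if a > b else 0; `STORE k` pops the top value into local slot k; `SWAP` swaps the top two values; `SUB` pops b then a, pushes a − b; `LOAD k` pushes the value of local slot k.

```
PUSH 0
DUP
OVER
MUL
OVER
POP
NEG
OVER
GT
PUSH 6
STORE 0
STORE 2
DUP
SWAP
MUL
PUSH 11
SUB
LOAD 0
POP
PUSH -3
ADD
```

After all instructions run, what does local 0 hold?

PUSH 0  -> 0
DUP     -> 0 0
OVER    -> 0 0 0
MUL     -> 0 0
OVER    -> 0 0 0
POP     -> 0 0
NEG     -> 0 0
OVER    -> 0 0 0
GT      -> 0 0
PUSH 6  -> 0 0 6
STORE 0 -> 0 0
STORE 2 -> 0
DUP     -> 0 0
SWAP    -> 0 0
MUL     -> 0
PUSH 11 -> 0 11
SUB     -> -11
LOAD 0  -> -11 6
POP     -> -11
PUSH -3 -> -11 -3
ADD     -> -14

6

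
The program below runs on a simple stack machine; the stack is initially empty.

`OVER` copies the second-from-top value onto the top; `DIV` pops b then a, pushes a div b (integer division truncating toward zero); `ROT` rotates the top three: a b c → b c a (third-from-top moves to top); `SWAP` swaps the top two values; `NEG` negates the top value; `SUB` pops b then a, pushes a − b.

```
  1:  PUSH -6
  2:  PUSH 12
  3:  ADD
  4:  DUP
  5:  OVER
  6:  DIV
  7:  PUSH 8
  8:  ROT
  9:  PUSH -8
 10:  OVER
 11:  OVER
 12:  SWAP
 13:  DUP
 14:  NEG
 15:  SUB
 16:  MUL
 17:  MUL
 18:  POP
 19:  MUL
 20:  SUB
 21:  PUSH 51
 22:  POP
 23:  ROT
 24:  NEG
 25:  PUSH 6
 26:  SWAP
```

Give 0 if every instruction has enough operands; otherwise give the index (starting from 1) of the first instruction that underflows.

23

PUSH -6 → [-6]
PUSH 12 → [-6, 12]
ADD     → [6]
DUP     → [6, 6]
OVER    → [6, 6, 6]
DIV     → [6, 1]
PUSH 8  → [6, 1, 8]
ROT     → [1, 8, 6]
PUSH -8 → [1, 8, 6, -8]
OVER    → [1, 8, 6, -8, 6]
OVER    → [1, 8, 6, -8, 6, -8]
SWAP    → [1, 8, 6, -8, -8, 6]
DUP     → [1, 8, 6, -8, -8, 6, 6]
NEG     → [1, 8, 6, -8, -8, 6, -6]
SUB     → [1, 8, 6, -8, -8, 12]
MUL     → [1, 8, 6, -8, -96]
MUL     → [1, 8, 6, 768]
POP     → [1, 8, 6]
MUL     → [1, 48]
SUB     → [-47]
PUSH 51 → [-47, 51]
POP     → [-47]
ROT  — needs 3 operands, stack has 1 → underflow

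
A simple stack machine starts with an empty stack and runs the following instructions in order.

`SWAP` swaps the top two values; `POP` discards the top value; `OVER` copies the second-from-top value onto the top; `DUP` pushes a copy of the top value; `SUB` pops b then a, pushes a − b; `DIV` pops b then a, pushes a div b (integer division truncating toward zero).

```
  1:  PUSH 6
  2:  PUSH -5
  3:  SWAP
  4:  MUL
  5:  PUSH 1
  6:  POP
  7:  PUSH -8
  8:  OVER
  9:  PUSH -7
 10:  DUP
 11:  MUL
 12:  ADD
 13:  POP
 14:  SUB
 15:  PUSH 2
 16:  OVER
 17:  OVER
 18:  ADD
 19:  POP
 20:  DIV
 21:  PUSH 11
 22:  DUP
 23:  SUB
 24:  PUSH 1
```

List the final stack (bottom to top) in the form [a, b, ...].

PUSH 6  -> 6
PUSH -5 -> 6 -5
SWAP    -> -5 6
MUL     -> -30
PUSH 1  -> -30 1
POP     -> -30
PUSH -8 -> -30 -8
OVER    -> -30 -8 -30
PUSH -7 -> -30 -8 -30 -7
DUP     -> -30 -8 -30 -7 -7
MUL     -> -30 -8 -30 49
ADD     -> -30 -8 19
POP     -> -30 -8
SUB     -> -22
PUSH 2  -> -22 2
OVER    -> -22 2 -22
OVER    -> -22 2 -22 2
ADD     -> -22 2 -20
POP     -> -22 2
DIV     -> -11
PUSH 11 -> -11 11
DUP     -> -11 11 11
SUB     -> -11 0
PUSH 1  -> -11 0 1

[-11, 0, 1]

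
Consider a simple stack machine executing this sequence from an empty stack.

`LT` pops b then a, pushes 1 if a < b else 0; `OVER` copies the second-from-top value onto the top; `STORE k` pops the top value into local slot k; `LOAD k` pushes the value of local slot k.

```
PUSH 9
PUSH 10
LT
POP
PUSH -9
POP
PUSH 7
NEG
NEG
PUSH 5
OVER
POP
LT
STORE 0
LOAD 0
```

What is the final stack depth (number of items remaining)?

1

PUSH 9  → 9
PUSH 10 → 9 10
LT      → 1
POP     → (empty)
PUSH -9 → -9
POP     → (empty)
PUSH 7  → 7
NEG     → -7
NEG     → 7
PUSH 5  → 7 5
OVER    → 7 5 7
POP     → 7 5
LT      → 0
STORE 0 → (empty)
LOAD 0  → 0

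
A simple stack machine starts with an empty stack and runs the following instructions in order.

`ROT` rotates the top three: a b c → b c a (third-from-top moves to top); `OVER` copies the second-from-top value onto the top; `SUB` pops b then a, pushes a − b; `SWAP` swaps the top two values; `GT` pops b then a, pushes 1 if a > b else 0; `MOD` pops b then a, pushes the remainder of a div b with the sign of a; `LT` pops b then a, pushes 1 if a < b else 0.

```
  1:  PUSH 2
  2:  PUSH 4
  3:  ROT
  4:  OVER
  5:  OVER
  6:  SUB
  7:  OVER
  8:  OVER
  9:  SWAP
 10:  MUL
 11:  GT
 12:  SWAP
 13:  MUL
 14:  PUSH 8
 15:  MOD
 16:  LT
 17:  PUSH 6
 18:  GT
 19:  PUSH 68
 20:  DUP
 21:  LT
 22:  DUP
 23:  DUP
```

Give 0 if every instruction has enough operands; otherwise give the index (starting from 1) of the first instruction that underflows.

3

PUSH 2 → [2]
PUSH 4 → [2, 4]
ROT  — needs 3 operands, stack has 2 → underflow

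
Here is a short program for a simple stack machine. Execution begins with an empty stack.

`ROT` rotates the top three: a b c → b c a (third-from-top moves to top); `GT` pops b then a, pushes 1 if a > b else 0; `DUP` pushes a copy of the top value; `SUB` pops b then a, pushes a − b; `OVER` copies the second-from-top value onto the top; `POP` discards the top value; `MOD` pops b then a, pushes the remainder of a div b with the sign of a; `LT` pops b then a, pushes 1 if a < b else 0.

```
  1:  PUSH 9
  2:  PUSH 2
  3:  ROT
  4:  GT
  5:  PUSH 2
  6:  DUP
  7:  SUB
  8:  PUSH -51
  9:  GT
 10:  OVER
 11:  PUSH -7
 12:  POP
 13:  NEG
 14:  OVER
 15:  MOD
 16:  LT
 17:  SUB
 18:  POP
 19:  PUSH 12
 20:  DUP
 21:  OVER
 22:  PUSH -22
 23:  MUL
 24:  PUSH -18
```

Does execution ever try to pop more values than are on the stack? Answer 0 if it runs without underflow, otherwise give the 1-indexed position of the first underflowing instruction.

PUSH 9  [9]
PUSH 2  [9, 2]
ROT  — needs 3 operands, stack has 2 → underflow

3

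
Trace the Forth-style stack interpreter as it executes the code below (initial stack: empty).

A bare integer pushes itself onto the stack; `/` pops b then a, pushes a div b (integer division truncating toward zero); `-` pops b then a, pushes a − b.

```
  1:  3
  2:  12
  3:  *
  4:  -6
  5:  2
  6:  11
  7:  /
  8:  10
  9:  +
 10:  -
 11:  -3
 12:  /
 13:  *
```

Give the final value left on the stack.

180

3  -> 3
12 -> 3 12
*  -> 36
-6 -> 36 -6
2  -> 36 -6 2
11 -> 36 -6 2 11
/  -> 36 -6 0
10 -> 36 -6 0 10
+  -> 36 -6 10
-  -> 36 -16
-3 -> 36 -16 -3
/  -> 36 5
*  -> 180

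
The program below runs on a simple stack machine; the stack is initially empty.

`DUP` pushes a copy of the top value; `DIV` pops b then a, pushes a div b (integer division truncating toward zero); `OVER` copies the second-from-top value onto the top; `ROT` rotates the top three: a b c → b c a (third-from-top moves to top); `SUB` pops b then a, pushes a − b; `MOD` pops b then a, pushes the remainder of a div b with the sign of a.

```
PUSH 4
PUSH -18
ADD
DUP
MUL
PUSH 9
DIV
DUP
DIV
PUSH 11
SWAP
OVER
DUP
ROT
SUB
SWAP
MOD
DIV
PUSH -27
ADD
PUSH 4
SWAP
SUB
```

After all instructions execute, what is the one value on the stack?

PUSH 4   -> 4
PUSH -18 -> 4 -18
ADD      -> -14
DUP      -> -14 -14
MUL      -> 196
PUSH 9   -> 196 9
DIV      -> 21
DUP      -> 21 21
DIV      -> 1
PUSH 11  -> 1 11
SWAP     -> 11 1
OVER     -> 11 1 11
DUP      -> 11 1 11 11
ROT      -> 11 11 11 1
SUB      -> 11 11 10
SWAP     -> 11 10 11
MOD      -> 11 10
DIV      -> 1
PUSH -27 -> 1 -27
ADD      -> -26
PUSH 4   -> -26 4
SWAP     -> 4 -26
SUB      -> 30

30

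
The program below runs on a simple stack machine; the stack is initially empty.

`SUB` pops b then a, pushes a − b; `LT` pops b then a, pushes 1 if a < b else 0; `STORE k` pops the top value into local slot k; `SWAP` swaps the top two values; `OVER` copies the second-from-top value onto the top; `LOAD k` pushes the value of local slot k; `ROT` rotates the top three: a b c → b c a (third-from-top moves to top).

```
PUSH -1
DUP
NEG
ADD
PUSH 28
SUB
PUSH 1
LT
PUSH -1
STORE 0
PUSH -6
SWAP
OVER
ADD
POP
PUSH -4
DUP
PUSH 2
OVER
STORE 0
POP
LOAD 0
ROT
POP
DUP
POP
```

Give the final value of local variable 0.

-4

PUSH -1 -> [-1]
DUP     -> [-1, -1]
NEG     -> [-1, 1]
ADD     -> [0]
PUSH 28 -> [0, 28]
SUB     -> [-28]
PUSH 1  -> [-28, 1]
LT      -> [1]
PUSH -1 -> [1, -1]
STORE 0 -> [1]
PUSH -6 -> [1, -6]
SWAP    -> [-6, 1]
OVER    -> [-6, 1, -6]
ADD     -> [-6, -5]
POP     -> [-6]
PUSH -4 -> [-6, -4]
DUP     -> [-6, -4, -4]
PUSH 2  -> [-6, -4, -4, 2]
OVER    -> [-6, -4, -4, 2, -4]
STORE 0 -> [-6, -4, -4, 2]
POP     -> [-6, -4, -4]
LOAD 0  -> [-6, -4, -4, -4]
ROT     -> [-6, -4, -4, -4]
POP     -> [-6, -4, -4]
DUP     -> [-6, -4, -4, -4]
POP     -> [-6, -4, -4]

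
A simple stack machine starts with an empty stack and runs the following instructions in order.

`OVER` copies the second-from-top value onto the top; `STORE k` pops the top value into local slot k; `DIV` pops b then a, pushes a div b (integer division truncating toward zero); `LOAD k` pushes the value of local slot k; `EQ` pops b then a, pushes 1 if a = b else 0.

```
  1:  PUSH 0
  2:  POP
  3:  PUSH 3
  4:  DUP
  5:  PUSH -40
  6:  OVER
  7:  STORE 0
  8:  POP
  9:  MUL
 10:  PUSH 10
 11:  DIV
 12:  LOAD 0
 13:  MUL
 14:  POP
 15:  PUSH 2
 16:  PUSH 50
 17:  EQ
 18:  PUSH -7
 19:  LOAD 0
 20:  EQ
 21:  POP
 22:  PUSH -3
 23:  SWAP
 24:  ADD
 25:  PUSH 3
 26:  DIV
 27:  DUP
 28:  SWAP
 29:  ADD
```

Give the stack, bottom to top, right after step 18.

PUSH 0   → 0
POP      → (empty)
PUSH 3   → 3
DUP      → 3 3
PUSH -40 → 3 3 -40
OVER     → 3 3 -40 3
STORE 0  → 3 3 -40
POP      → 3 3
MUL      → 9
PUSH 10  → 9 10
DIV      → 0
LOAD 0   → 0 3
MUL      → 0
POP      → (empty)
PUSH 2   → 2
PUSH 50  → 2 50
EQ       → 0
PUSH -7  → 0 -7

[0, -7]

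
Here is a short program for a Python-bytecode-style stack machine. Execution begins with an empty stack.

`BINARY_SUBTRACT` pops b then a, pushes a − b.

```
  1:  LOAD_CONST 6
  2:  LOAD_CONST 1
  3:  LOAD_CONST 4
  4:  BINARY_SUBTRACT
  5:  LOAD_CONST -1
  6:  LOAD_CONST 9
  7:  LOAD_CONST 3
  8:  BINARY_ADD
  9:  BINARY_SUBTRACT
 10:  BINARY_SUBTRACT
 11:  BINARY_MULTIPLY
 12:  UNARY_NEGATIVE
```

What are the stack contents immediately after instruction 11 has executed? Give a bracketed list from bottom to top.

LOAD_CONST 6     6
LOAD_CONST 1     6 1
LOAD_CONST 4     6 1 4
BINARY_SUBTRACT  6 -3
LOAD_CONST -1    6 -3 -1
LOAD_CONST 9     6 -3 -1 9
LOAD_CONST 3     6 -3 -1 9 3
BINARY_ADD       6 -3 -1 12
BINARY_SUBTRACT  6 -3 -13
BINARY_SUBTRACT  6 10
BINARY_MULTIPLY  60

[60]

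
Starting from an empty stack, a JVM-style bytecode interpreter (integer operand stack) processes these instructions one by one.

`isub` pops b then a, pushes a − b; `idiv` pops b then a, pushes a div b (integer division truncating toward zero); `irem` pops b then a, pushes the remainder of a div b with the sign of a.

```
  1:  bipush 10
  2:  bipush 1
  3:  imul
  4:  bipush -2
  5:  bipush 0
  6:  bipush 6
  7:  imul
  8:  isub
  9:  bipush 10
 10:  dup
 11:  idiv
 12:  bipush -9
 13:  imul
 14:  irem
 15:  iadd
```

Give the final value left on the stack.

bipush 10  [10]
bipush 1   [10, 1]
imul       [10]
bipush -2  [10, -2]
bipush 0   [10, -2, 0]
bipush 6   [10, -2, 0, 6]
imul       [10, -2, 0]
isub       [10, -2]
bipush 10  [10, -2, 10]
dup        [10, -2, 10, 10]
idiv       [10, -2, 1]
bipush -9  [10, -2, 1, -9]
imul       [10, -2, -9]
irem       [10, -2]
iadd       [8]

8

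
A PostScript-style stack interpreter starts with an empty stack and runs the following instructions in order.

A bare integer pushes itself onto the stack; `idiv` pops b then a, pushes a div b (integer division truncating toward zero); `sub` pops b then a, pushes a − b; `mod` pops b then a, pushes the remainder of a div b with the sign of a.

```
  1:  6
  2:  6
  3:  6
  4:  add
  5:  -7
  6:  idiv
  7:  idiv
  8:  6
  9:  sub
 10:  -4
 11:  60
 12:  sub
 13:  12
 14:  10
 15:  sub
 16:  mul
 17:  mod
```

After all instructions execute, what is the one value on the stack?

-12

6    -> 6
6    -> 6 6
6    -> 6 6 6
add  -> 6 12
-7   -> 6 12 -7
idiv -> 6 -1
idiv -> -6
6    -> -6 6
sub  -> -12
-4   -> -12 -4
60   -> -12 -4 60
sub  -> -12 -64
12   -> -12 -64 12
10   -> -12 -64 12 10
sub  -> -12 -64 2
mul  -> -12 -128
mod  -> -12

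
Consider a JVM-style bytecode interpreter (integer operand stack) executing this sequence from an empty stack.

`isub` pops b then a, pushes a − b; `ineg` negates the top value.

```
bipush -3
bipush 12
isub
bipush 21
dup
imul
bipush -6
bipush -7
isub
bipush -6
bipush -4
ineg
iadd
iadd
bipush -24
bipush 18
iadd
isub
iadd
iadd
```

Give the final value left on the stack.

431

bipush -3   -3
bipush 12   -3 12
isub        -15
bipush 21   -15 21
dup         -15 21 21
imul        -15 441
bipush -6   -15 441 -6
bipush -7   -15 441 -6 -7
isub        -15 441 1
bipush -6   -15 441 1 -6
bipush -4   -15 441 1 -6 -4
ineg        -15 441 1 -6 4
iadd        -15 441 1 -2
iadd        -15 441 -1
bipush -24  -15 441 -1 -24
bipush 18   -15 441 -1 -24 18
iadd        -15 441 -1 -6
isub        -15 441 5
iadd        -15 446
iadd        431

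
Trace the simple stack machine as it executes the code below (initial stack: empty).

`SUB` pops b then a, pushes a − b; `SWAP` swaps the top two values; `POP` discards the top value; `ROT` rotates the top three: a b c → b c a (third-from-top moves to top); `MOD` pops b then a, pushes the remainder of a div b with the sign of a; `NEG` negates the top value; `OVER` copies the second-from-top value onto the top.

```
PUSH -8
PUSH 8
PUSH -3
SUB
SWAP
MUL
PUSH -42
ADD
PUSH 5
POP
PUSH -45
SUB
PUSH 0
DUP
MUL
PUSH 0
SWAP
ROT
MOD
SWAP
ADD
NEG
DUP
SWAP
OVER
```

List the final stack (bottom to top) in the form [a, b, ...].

[0, 0, 0]

PUSH -8  → -8
PUSH 8   → -8 8
PUSH -3  → -8 8 -3
SUB      → -8 11
SWAP     → 11 -8
MUL      → -88
PUSH -42 → -88 -42
ADD      → -130
PUSH 5   → -130 5
POP      → -130
PUSH -45 → -130 -45
SUB      → -85
PUSH 0   → -85 0
DUP      → -85 0 0
MUL      → -85 0
PUSH 0   → -85 0 0
SWAP     → -85 0 0
ROT      → 0 0 -85
MOD      → 0 0
SWAP     → 0 0
ADD      → 0
NEG      → 0
DUP      → 0 0
SWAP     → 0 0
OVER     → 0 0 0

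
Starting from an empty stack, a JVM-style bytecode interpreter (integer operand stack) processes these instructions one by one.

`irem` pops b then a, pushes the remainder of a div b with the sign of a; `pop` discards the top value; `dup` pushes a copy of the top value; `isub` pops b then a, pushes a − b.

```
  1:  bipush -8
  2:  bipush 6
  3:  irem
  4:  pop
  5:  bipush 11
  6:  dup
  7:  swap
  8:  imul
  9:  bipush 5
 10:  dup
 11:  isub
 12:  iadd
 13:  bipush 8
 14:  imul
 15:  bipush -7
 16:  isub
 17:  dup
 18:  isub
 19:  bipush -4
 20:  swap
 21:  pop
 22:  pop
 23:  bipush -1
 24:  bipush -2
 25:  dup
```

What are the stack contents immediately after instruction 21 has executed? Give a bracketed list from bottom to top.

bipush -8 : -8
bipush 6  : -8 6
irem      : -2
pop       : (empty)
bipush 11 : 11
dup       : 11 11
swap      : 11 11
imul      : 121
bipush 5  : 121 5
dup       : 121 5 5
isub      : 121 0
iadd      : 121
bipush 8  : 121 8
imul      : 968
bipush -7 : 968 -7
isub      : 975
dup       : 975 975
isub      : 0
bipush -4 : 0 -4
swap      : -4 0
pop       : -4

[-4]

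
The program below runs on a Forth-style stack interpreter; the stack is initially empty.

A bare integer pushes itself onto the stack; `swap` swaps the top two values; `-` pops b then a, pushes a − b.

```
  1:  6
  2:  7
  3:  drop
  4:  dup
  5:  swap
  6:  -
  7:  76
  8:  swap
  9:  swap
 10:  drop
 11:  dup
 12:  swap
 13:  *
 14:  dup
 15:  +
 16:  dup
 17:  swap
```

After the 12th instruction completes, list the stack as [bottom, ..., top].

6     [6]
7     [6, 7]
drop  [6]
dup   [6, 6]
swap  [6, 6]
-     [0]
76    [0, 76]
swap  [76, 0]
swap  [0, 76]
drop  [0]
dup   [0, 0]
swap  [0, 0]

[0, 0]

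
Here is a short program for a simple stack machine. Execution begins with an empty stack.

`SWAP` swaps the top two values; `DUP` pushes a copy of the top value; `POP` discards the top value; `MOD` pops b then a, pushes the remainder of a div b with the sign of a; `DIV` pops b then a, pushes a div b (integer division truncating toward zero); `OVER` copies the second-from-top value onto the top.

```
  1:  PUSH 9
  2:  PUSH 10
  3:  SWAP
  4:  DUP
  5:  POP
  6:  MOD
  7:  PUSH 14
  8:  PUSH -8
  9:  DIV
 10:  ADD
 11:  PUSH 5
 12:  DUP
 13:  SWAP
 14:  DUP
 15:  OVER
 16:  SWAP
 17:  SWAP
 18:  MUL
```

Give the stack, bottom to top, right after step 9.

PUSH 9  -> 9
PUSH 10 -> 9 10
SWAP    -> 10 9
DUP     -> 10 9 9
POP     -> 10 9
MOD     -> 1
PUSH 14 -> 1 14
PUSH -8 -> 1 14 -8
DIV     -> 1 -1

[1, -1]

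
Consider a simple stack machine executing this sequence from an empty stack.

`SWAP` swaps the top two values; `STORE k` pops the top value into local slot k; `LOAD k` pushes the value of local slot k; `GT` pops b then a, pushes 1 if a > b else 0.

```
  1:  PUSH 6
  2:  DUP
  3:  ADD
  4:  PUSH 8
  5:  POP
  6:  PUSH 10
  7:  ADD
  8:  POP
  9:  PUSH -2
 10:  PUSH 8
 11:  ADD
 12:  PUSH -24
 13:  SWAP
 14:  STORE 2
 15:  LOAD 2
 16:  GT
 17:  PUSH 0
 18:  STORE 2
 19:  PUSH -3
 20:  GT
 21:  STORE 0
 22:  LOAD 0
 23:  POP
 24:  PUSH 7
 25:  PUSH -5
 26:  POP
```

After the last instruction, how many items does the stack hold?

1

PUSH 6   : 6
DUP      : 6 6
ADD      : 12
PUSH 8   : 12 8
POP      : 12
PUSH 10  : 12 10
ADD      : 22
POP      : (empty)
PUSH -2  : -2
PUSH 8   : -2 8
ADD      : 6
PUSH -24 : 6 -24
SWAP     : -24 6
STORE 2  : -24
LOAD 2   : -24 6
GT       : 0
PUSH 0   : 0 0
STORE 2  : 0
PUSH -3  : 0 -3
GT       : 1
STORE 0  : (empty)
LOAD 0   : 1
POP      : (empty)
PUSH 7   : 7
PUSH -5  : 7 -5
POP      : 7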